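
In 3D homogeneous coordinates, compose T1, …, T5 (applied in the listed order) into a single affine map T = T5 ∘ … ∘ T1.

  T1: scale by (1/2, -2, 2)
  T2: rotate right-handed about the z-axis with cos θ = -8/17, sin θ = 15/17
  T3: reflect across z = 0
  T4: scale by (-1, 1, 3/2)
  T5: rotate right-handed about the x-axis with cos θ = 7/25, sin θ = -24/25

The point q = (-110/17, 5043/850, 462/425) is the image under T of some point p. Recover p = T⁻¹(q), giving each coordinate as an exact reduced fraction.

p = (-5, 3, -2)

T1 = [1/2 0 0 0; 0 -2 0 0; 0 0 2 0; 0 0 0 1]
T2·T1 = [-4/17 30/17 0 0; 15/34 16/17 0 0; 0 0 2 0; 0 0 0 1]
T3·…·T1 = [-4/17 30/17 0 0; 15/34 16/17 0 0; 0 0 -2 0; 0 0 0 1]
T4·…·T1 = [4/17 -30/17 0 0; 15/34 16/17 0 0; 0 0 -3 0; 0 0 0 1]
T5·…·T1 = [4/17 -30/17 0 0; 21/170 112/425 -72/25 0; -36/85 -384/425 -21/25 0; 0 0 0 1]
det M = -3; M⁻¹ = [16/17 42/85 -144/85 0; -15/34 28/425 -96/425 0; 0 -8/25 -7/75 0; 0 0 0 1]
M⁻¹ · (-110/17, 5043/850, 462/425)ᵀ = (-5, 3, -2)ᵀ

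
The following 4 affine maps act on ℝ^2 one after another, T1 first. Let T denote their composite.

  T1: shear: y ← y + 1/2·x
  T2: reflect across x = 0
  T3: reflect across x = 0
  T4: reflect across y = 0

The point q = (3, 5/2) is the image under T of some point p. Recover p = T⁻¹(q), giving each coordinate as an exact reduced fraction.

p = (3, -4)

T1 = [1 0 0; 1/2 1 0; 0 0 1]
T2·T1 = [-1 0 0; 1/2 1 0; 0 0 1]
T3·…·T1 = [1 0 0; 1/2 1 0; 0 0 1]
T4·…·T1 = [1 0 0; -1/2 -1 0; 0 0 1]
det M = -1; M⁻¹ = [1 0 0; -1/2 -1 0; 0 0 1]
M⁻¹ · (3, 5/2)ᵀ = (3, -4)ᵀ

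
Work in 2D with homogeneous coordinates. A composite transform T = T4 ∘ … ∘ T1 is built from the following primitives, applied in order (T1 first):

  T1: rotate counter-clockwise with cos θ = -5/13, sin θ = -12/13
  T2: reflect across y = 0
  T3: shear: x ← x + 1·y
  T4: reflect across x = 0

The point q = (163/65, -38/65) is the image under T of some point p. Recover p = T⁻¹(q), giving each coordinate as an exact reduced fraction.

p = (1/5, -2)

T1 = [-5/13 12/13 0; -12/13 -5/13 0; 0 0 1]
T2·T1 = [-5/13 12/13 0; 12/13 5/13 0; 0 0 1]
T3·…·T1 = [7/13 17/13 0; 12/13 5/13 0; 0 0 1]
T4·…·T1 = [-7/13 -17/13 0; 12/13 5/13 0; 0 0 1]
det M = 1; M⁻¹ = [5/13 17/13 0; -12/13 -7/13 0; 0 0 1]
M⁻¹ · (163/65, -38/65)ᵀ = (1/5, -2)ᵀ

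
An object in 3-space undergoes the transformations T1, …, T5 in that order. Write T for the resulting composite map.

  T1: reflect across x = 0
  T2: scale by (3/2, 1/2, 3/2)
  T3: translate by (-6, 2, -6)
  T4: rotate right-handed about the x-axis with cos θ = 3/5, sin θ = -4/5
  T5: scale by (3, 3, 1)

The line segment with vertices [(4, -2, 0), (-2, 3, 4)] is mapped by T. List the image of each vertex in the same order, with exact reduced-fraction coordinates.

image vertices: (-36, -63/5, -22/5), (-9, 63/10, -14/5)

T1 reflect across x = 0: (4, -2, 0) → (-4, -2, 0); (-2, 3, 4) → (2, 3, 4)
T2 scale by (3/2, 1/2, 3/2): (-4, -2, 0) → (-6, -1, 0); (2, 3, 4) → (3, 3/2, 6)
T3 translate by (-6, 2, -6): (-6, -1, 0) → (-12, 1, -6); (3, 3/2, 6) → (-3, 7/2, 0)
T4 rotate right-handed about the x-axis with cos θ = 3/5, sin θ = -4/5: (-12, 1, -6) → (-12, -21/5, -22/5); (-3, 7/2, 0) → (-3, 21/10, -14/5)
T5 scale by (3, 3, 1): (-12, -21/5, -22/5) → (-36, -63/5, -22/5); (-3, 21/10, -14/5) → (-9, 63/10, -14/5)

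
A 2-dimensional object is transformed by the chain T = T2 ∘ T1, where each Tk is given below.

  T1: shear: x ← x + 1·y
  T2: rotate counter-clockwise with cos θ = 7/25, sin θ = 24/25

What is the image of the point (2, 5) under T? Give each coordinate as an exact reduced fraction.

T(p) = (-71/25, 203/25)

T1 shear: x ← x + 1·y: (2, 5) → (7, 5)
T2 rotate counter-clockwise with cos θ = 7/25, sin θ = 24/25: (7, 5) → (-71/25, 203/25)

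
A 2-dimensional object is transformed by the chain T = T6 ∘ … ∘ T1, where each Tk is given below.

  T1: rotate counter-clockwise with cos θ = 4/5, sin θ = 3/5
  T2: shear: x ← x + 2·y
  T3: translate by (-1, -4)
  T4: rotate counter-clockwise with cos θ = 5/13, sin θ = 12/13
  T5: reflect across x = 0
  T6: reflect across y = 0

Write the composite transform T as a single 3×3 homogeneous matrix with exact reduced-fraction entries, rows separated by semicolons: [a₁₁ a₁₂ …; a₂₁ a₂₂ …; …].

T1 = [4/5 -3/5 0; 3/5 4/5 0; 0 0 1]
T2·T1 = [2 1 0; 3/5 4/5 0; 0 0 1]
T3·…·T1 = [2 1 -1; 3/5 4/5 -4; 0 0 1]
T4·…·T1 = [14/65 -23/65 43/13; 27/13 16/13 -32/13; 0 0 1]
T5·…·T1 = [-14/65 23/65 -43/13; 27/13 16/13 -32/13; 0 0 1]
T6·…·T1 = [-14/65 23/65 -43/13; -27/13 -16/13 32/13; 0 0 1]

T = [-14/65 23/65 -43/13; -27/13 -16/13 32/13; 0 0 1]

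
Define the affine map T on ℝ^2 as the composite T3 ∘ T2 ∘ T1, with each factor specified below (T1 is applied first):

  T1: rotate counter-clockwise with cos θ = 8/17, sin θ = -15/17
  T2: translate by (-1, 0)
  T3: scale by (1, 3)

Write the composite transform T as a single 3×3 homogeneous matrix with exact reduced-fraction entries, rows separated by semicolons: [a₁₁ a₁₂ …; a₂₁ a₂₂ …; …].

T = [8/17 15/17 -1; -45/17 24/17 0; 0 0 1]

T1 = [8/17 15/17 0; -15/17 8/17 0; 0 0 1]
T2·T1 = [8/17 15/17 -1; -15/17 8/17 0; 0 0 1]
T3·…·T1 = [8/17 15/17 -1; -45/17 24/17 0; 0 0 1]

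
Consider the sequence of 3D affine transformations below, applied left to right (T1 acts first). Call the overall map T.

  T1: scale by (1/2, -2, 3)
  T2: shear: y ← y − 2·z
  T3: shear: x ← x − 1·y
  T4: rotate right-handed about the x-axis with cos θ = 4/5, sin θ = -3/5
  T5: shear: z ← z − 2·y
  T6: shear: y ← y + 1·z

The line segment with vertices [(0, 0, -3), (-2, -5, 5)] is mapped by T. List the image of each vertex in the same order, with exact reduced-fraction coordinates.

image vertices: (-18, -27, -36), (19, 31, 38)

T1 scale by (1/2, -2, 3): (0, 0, -3) → (0, 0, -9); (-2, -5, 5) → (-1, 10, 15)
T2 shear: y ← y − 2·z: (0, 0, -9) → (0, 18, -9); (-1, 10, 15) → (-1, -20, 15)
T3 shear: x ← x − 1·y: (0, 18, -9) → (-18, 18, -9); (-1, -20, 15) → (19, -20, 15)
T4 rotate right-handed about the x-axis with cos θ = 4/5, sin θ = -3/5: (-18, 18, -9) → (-18, 9, -18); (19, -20, 15) → (19, -7, 24)
T5 shear: z ← z − 2·y: (-18, 9, -18) → (-18, 9, -36); (19, -7, 24) → (19, -7, 38)
T6 shear: y ← y + 1·z: (-18, 9, -36) → (-18, -27, -36); (19, -7, 38) → (19, 31, 38)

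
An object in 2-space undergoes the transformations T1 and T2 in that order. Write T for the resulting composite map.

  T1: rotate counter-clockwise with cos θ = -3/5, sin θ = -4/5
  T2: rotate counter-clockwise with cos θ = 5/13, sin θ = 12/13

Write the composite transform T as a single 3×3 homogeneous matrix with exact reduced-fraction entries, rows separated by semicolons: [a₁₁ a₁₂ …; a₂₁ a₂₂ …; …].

T = [33/65 56/65 0; -56/65 33/65 0; 0 0 1]

T1 = [-3/5 4/5 0; -4/5 -3/5 0; 0 0 1]
T2·T1 = [33/65 56/65 0; -56/65 33/65 0; 0 0 1]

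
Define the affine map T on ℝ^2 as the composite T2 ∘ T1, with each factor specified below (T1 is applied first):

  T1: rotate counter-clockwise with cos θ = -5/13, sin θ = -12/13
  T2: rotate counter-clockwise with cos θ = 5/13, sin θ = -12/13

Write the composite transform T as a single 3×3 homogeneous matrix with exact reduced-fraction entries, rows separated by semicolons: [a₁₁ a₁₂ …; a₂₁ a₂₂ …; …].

T = [-1 0 0; 0 -1 0; 0 0 1]

T1 = [-5/13 12/13 0; -12/13 -5/13 0; 0 0 1]
T2·T1 = [-1 0 0; 0 -1 0; 0 0 1]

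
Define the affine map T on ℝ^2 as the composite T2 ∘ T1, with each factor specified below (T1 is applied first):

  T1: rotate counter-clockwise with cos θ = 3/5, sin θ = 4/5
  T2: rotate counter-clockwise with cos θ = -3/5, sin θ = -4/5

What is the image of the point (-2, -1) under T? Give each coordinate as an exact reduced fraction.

T(p) = (-38/25, 41/25)

T1 rotate counter-clockwise with cos θ = 3/5, sin θ = 4/5: (-2, -1) → (-2/5, -11/5)
T2 rotate counter-clockwise with cos θ = -3/5, sin θ = -4/5: (-2/5, -11/5) → (-38/25, 41/25)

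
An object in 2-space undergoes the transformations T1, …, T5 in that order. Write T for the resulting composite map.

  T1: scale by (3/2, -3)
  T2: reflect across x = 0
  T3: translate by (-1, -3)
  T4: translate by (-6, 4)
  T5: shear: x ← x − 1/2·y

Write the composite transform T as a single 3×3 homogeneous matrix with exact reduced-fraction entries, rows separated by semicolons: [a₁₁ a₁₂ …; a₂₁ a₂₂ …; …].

T = [-3/2 3/2 -15/2; 0 -3 1; 0 0 1]

T1 = [3/2 0 0; 0 -3 0; 0 0 1]
T2·T1 = [-3/2 0 0; 0 -3 0; 0 0 1]
T3·…·T1 = [-3/2 0 -1; 0 -3 -3; 0 0 1]
T4·…·T1 = [-3/2 0 -7; 0 -3 1; 0 0 1]
T5·…·T1 = [-3/2 3/2 -15/2; 0 -3 1; 0 0 1]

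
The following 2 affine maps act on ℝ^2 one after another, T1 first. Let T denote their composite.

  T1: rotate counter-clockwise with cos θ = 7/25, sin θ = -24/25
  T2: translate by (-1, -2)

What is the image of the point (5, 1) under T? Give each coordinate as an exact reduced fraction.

T(p) = (34/25, -163/25)

T1 rotate counter-clockwise with cos θ = 7/25, sin θ = -24/25: (5, 1) → (59/25, -113/25)
T2 translate by (-1, -2): (59/25, -113/25) → (34/25, -163/25)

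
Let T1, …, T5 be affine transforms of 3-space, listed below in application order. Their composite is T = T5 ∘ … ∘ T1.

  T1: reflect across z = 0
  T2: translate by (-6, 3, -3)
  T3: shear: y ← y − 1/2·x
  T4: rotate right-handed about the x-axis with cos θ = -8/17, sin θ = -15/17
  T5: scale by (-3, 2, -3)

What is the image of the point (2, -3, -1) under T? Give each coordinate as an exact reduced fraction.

T(p) = (12, -92/17, 42/17)

T1 reflect across z = 0: (2, -3, -1) → (2, -3, 1)
T2 translate by (-6, 3, -3): (2, -3, 1) → (-4, 0, -2)
T3 shear: y ← y − 1/2·x: (-4, 0, -2) → (-4, 2, -2)
T4 rotate right-handed about the x-axis with cos θ = -8/17, sin θ = -15/17: (-4, 2, -2) → (-4, -46/17, -14/17)
T5 scale by (-3, 2, -3): (-4, -46/17, -14/17) → (12, -92/17, 42/17)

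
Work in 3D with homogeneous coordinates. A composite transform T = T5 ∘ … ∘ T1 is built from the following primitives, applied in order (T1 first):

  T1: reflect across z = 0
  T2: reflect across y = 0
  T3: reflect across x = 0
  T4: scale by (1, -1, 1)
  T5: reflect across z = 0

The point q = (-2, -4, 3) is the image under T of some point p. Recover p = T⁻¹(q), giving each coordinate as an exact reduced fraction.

T1 = [1 0 0 0; 0 1 0 0; 0 0 -1 0; 0 0 0 1]
T2·T1 = [1 0 0 0; 0 -1 0 0; 0 0 -1 0; 0 0 0 1]
T3·…·T1 = [-1 0 0 0; 0 -1 0 0; 0 0 -1 0; 0 0 0 1]
T4·…·T1 = [-1 0 0 0; 0 1 0 0; 0 0 -1 0; 0 0 0 1]
T5·…·T1 = [-1 0 0 0; 0 1 0 0; 0 0 1 0; 0 0 0 1]
det M = -1; M⁻¹ = [-1 0 0 0; 0 1 0 0; 0 0 1 0; 0 0 0 1]
M⁻¹ · (-2, -4, 3)ᵀ = (2, -4, 3)ᵀ

p = (2, -4, 3)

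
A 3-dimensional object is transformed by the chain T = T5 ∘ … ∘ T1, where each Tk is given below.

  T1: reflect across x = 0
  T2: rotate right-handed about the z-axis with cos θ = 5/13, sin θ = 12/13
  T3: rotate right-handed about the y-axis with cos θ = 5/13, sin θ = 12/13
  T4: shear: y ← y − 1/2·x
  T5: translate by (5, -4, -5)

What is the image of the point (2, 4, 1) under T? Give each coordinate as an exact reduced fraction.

T(p) = (711/169, -661/169, -84/169)

T1 reflect across x = 0: (2, 4, 1) → (-2, 4, 1)
T2 rotate right-handed about the z-axis with cos θ = 5/13, sin θ = 12/13: (-2, 4, 1) → (-58/13, -4/13, 1)
T3 rotate right-handed about the y-axis with cos θ = 5/13, sin θ = 12/13: (-58/13, -4/13, 1) → (-134/169, -4/13, 761/169)
T4 shear: y ← y − 1/2·x: (-134/169, -4/13, 761/169) → (-134/169, 15/169, 761/169)
T5 translate by (5, -4, -5): (-134/169, 15/169, 761/169) → (711/169, -661/169, -84/169)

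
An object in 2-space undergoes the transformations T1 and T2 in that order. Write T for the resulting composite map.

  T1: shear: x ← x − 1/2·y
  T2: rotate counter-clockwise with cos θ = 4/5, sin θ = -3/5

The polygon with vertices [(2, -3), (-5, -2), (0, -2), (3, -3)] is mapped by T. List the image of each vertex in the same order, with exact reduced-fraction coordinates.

T1 shear: x ← x − 1/2·y: (2, -3) → (7/2, -3); (-5, -2) → (-4, -2); (0, -2) → (1, -2); (3, -3) → (9/2, -3)
T2 rotate counter-clockwise with cos θ = 4/5, sin θ = -3/5: (7/2, -3) → (1, -9/2); (-4, -2) → (-22/5, 4/5); (1, -2) → (-2/5, -11/5); (9/2, -3) → (9/5, -51/10)

image vertices: (1, -9/2), (-22/5, 4/5), (-2/5, -11/5), (9/5, -51/10)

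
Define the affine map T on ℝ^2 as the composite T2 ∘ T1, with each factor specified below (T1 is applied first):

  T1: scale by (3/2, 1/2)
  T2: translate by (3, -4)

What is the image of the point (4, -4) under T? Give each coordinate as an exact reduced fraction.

T1 scale by (3/2, 1/2): (4, -4) → (6, -2)
T2 translate by (3, -4): (6, -2) → (9, -6)

T(p) = (9, -6)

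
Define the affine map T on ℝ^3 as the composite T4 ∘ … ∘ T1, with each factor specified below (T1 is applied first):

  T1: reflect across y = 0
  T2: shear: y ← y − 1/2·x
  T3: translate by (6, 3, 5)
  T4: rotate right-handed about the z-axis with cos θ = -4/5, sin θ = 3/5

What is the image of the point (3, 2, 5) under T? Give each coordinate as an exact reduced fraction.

T(p) = (-69/10, 29/5, 10)

T1 reflect across y = 0: (3, 2, 5) → (3, -2, 5)
T2 shear: y ← y − 1/2·x: (3, -2, 5) → (3, -7/2, 5)
T3 translate by (6, 3, 5): (3, -7/2, 5) → (9, -1/2, 10)
T4 rotate right-handed about the z-axis with cos θ = -4/5, sin θ = 3/5: (9, -1/2, 10) → (-69/10, 29/5, 10)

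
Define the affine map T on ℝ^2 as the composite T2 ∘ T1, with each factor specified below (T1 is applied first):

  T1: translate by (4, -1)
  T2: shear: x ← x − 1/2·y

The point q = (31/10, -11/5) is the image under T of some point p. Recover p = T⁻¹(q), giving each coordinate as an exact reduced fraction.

T1 = [1 0 4; 0 1 -1; 0 0 1]
T2·T1 = [1 -1/2 9/2; 0 1 -1; 0 0 1]
det M = 1; M⁻¹ = [1 1/2 -4; 0 1 1; 0 0 1]
M⁻¹ · (31/10, -11/5)ᵀ = (-2, -6/5)ᵀ

p = (-2, -6/5)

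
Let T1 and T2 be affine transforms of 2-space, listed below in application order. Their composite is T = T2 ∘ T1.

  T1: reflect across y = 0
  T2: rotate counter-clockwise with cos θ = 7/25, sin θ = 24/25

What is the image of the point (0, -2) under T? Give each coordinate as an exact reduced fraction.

T1 reflect across y = 0: (0, -2) → (0, 2)
T2 rotate counter-clockwise with cos θ = 7/25, sin θ = 24/25: (0, 2) → (-48/25, 14/25)

T(p) = (-48/25, 14/25)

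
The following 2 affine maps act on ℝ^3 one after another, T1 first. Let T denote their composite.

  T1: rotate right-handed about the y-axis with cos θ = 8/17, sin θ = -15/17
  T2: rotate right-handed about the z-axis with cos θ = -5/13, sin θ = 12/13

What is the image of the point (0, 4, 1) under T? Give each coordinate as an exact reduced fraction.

T(p) = (-57/17, -40/17, 8/17)

T1 rotate right-handed about the y-axis with cos θ = 8/17, sin θ = -15/17: (0, 4, 1) → (-15/17, 4, 8/17)
T2 rotate right-handed about the z-axis with cos θ = -5/13, sin θ = 12/13: (-15/17, 4, 8/17) → (-57/17, -40/17, 8/17)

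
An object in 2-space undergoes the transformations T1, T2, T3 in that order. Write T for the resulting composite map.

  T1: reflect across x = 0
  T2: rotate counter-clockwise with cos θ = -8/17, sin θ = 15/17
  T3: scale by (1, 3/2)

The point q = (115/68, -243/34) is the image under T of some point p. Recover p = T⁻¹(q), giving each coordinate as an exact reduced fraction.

p = (5, 3/4)

T1 = [-1 0 0; 0 1 0; 0 0 1]
T2·T1 = [8/17 -15/17 0; -15/17 -8/17 0; 0 0 1]
T3·…·T1 = [8/17 -15/17 0; -45/34 -12/17 0; 0 0 1]
det M = -3/2; M⁻¹ = [8/17 -10/17 0; -15/17 -16/51 0; 0 0 1]
M⁻¹ · (115/68, -243/34)ᵀ = (5, 3/4)ᵀ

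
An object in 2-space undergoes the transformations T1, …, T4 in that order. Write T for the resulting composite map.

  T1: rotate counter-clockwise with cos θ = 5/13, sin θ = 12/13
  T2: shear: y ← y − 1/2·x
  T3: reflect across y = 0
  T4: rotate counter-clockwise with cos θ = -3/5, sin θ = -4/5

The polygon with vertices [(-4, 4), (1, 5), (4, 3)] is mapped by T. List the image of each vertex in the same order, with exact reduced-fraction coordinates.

T1 rotate counter-clockwise with cos θ = 5/13, sin θ = 12/13: (-4, 4) → (-68/13, -28/13); (1, 5) → (-55/13, 37/13); (4, 3) → (-16/13, 63/13)
T2 shear: y ← y − 1/2·x: (-68/13, -28/13) → (-68/13, 6/13); (-55/13, 37/13) → (-55/13, 129/26); (-16/13, 63/13) → (-16/13, 71/13)
T3 reflect across y = 0: (-68/13, 6/13) → (-68/13, -6/13); (-55/13, 129/26) → (-55/13, -129/26); (-16/13, 71/13) → (-16/13, -71/13)
T4 rotate counter-clockwise with cos θ = -3/5, sin θ = -4/5: (-68/13, -6/13) → (36/13, 58/13); (-55/13, -129/26) → (-93/65, 827/130); (-16/13, -71/13) → (-236/65, 277/65)

image vertices: (36/13, 58/13), (-93/65, 827/130), (-236/65, 277/65)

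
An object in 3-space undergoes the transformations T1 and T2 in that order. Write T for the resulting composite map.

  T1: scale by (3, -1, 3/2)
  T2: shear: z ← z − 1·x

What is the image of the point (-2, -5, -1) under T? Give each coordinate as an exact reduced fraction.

T(p) = (-6, 5, 9/2)

T1 scale by (3, -1, 3/2): (-2, -5, -1) → (-6, 5, -3/2)
T2 shear: z ← z − 1·x: (-6, 5, -3/2) → (-6, 5, 9/2)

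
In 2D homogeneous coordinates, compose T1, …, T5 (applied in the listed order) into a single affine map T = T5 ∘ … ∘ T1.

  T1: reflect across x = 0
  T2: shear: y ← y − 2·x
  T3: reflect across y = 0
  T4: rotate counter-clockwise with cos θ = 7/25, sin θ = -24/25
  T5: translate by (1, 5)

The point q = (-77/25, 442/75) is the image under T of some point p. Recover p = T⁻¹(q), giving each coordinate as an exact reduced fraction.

T1 = [-1 0 0; 0 1 0; 0 0 1]
T2·T1 = [-1 0 0; 2 1 0; 0 0 1]
T3·…·T1 = [-1 0 0; -2 -1 0; 0 0 1]
T4·…·T1 = [-11/5 -24/25 0; 2/5 -7/25 0; 0 0 1]
T5·…·T1 = [-11/5 -24/25 1; 2/5 -7/25 5; 0 0 1]
det M = 1; M⁻¹ = [-7/25 24/25 -113/25; -2/5 -11/5 57/5; 0 0 1]
M⁻¹ · (-77/25, 442/75)ᵀ = (2, -1/3)ᵀ

p = (2, -1/3)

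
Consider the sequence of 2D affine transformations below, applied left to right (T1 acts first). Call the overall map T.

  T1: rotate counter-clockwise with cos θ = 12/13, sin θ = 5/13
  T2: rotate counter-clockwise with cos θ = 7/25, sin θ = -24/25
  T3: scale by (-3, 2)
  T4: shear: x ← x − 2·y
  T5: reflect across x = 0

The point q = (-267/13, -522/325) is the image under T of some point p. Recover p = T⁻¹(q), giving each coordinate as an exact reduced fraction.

T1 = [12/13 -5/13 0; 5/13 12/13 0; 0 0 1]
T2·T1 = [204/325 253/325 0; -253/325 204/325 0; 0 0 1]
T3·…·T1 = [-612/325 -759/325 0; -506/325 408/325 0; 0 0 1]
T4·…·T1 = [16/13 -63/13 0; -506/325 408/325 0; 0 0 1]
T5·…·T1 = [-16/13 63/13 0; -506/325 408/325 0; 0 0 1]
det M = 6; M⁻¹ = [68/325 -21/26 0; 253/975 -8/39 0; 0 0 1]
M⁻¹ · (-267/13, -522/325)ᵀ = (-3, -5)ᵀ

p = (-3, -5)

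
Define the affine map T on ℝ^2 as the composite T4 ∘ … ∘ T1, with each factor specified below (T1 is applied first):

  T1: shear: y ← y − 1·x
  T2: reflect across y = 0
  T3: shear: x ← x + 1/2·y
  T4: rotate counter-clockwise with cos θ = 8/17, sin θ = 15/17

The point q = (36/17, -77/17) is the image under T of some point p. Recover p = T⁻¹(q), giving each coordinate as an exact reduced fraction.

T1 = [1 0 0; -1 1 0; 0 0 1]
T2·T1 = [1 0 0; 1 -1 0; 0 0 1]
T3·…·T1 = [3/2 -1/2 0; 1 -1 0; 0 0 1]
T4·…·T1 = [-3/17 11/17 0; 61/34 -31/34 0; 0 0 1]
det M = -1; M⁻¹ = [31/34 11/17 0; 61/34 3/17 0; 0 0 1]
M⁻¹ · (36/17, -77/17)ᵀ = (-1, 3)ᵀ

p = (-1, 3)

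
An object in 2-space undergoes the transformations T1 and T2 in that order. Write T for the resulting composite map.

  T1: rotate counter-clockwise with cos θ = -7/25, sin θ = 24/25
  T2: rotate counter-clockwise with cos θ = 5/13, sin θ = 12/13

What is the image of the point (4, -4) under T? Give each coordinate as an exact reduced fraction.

T(p) = (-1148/325, 1436/325)

T1 rotate counter-clockwise with cos θ = -7/25, sin θ = 24/25: (4, -4) → (68/25, 124/25)
T2 rotate counter-clockwise with cos θ = 5/13, sin θ = 12/13: (68/25, 124/25) → (-1148/325, 1436/325)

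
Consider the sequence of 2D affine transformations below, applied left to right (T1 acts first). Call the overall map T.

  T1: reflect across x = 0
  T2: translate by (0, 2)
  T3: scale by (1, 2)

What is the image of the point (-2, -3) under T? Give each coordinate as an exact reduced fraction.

T(p) = (2, -2)

T1 reflect across x = 0: (-2, -3) → (2, -3)
T2 translate by (0, 2): (2, -3) → (2, -1)
T3 scale by (1, 2): (2, -1) → (2, -2)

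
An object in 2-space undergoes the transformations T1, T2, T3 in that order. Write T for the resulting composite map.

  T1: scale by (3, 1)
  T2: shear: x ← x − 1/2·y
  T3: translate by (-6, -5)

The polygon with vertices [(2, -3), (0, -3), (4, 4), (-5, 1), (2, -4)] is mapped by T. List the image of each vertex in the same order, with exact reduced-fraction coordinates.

image vertices: (3/2, -8), (-9/2, -8), (4, -1), (-43/2, -4), (2, -9)

T1 scale by (3, 1): (2, -3) → (6, -3); (0, -3) → (0, -3); (4, 4) → (12, 4); (-5, 1) → (-15, 1); (2, -4) → (6, -4)
T2 shear: x ← x − 1/2·y: (6, -3) → (15/2, -3); (0, -3) → (3/2, -3); (12, 4) → (10, 4); (-15, 1) → (-31/2, 1); (6, -4) → (8, -4)
T3 translate by (-6, -5): (15/2, -3) → (3/2, -8); (3/2, -3) → (-9/2, -8); (10, 4) → (4, -1); (-31/2, 1) → (-43/2, -4); (8, -4) → (2, -9)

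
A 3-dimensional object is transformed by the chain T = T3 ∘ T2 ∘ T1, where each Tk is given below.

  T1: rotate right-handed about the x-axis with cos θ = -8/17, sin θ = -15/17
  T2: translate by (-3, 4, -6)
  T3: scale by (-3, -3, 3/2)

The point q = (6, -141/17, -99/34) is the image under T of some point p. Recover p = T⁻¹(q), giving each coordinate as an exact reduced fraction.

T1 = [1 0 0 0; 0 -8/17 15/17 0; 0 -15/17 -8/17 0; 0 0 0 1]
T2·T1 = [1 0 0 -3; 0 -8/17 15/17 4; 0 -15/17 -8/17 -6; 0 0 0 1]
T3·…·T1 = [-3 0 0 9; 0 24/17 -45/17 -12; 0 -45/34 -12/17 -9; 0 0 0 1]
det M = 27/2; M⁻¹ = [-1/3 0 0 3; 0 8/51 -10/17 -58/17; 0 -5/17 -16/51 -108/17; 0 0 0 1]
M⁻¹ · (6, -141/17, -99/34)ᵀ = (1, -3, -3)ᵀ

p = (1, -3, -3)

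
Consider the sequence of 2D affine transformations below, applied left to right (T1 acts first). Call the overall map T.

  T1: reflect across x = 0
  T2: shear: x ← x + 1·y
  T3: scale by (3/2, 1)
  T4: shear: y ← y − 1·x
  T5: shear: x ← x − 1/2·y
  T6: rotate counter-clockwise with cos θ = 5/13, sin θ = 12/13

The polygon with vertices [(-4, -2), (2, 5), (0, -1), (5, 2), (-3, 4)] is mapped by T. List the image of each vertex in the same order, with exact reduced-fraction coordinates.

T1 reflect across x = 0: (-4, -2) → (4, -2); (2, 5) → (-2, 5); (0, -1) → (0, -1); (5, 2) → (-5, 2); (-3, 4) → (3, 4)
T2 shear: x ← x + 1·y: (4, -2) → (2, -2); (-2, 5) → (3, 5); (0, -1) → (-1, -1); (-5, 2) → (-3, 2); (3, 4) → (7, 4)
T3 scale by (3/2, 1): (2, -2) → (3, -2); (3, 5) → (9/2, 5); (-1, -1) → (-3/2, -1); (-3, 2) → (-9/2, 2); (7, 4) → (21/2, 4)
T4 shear: y ← y − 1·x: (3, -2) → (3, -5); (9/2, 5) → (9/2, 1/2); (-3/2, -1) → (-3/2, 1/2); (-9/2, 2) → (-9/2, 13/2); (21/2, 4) → (21/2, -13/2)
T5 shear: x ← x − 1/2·y: (3, -5) → (11/2, -5); (9/2, 1/2) → (17/4, 1/2); (-3/2, 1/2) → (-7/4, 1/2); (-9/2, 13/2) → (-31/4, 13/2); (21/2, -13/2) → (55/4, -13/2)
T6 rotate counter-clockwise with cos θ = 5/13, sin θ = 12/13: (11/2, -5) → (175/26, 41/13); (17/4, 1/2) → (61/52, 107/26); (-7/4, 1/2) → (-59/52, -37/26); (-31/4, 13/2) → (-467/52, -121/26); (55/4, -13/2) → (587/52, 265/26)

image vertices: (175/26, 41/13), (61/52, 107/26), (-59/52, -37/26), (-467/52, -121/26), (587/52, 265/26)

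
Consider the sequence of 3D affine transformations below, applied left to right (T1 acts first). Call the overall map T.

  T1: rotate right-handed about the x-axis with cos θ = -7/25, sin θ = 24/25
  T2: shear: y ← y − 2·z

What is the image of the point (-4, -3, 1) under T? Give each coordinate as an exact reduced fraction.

T1 rotate right-handed about the x-axis with cos θ = -7/25, sin θ = 24/25: (-4, -3, 1) → (-4, -3/25, -79/25)
T2 shear: y ← y − 2·z: (-4, -3/25, -79/25) → (-4, 31/5, -79/25)

T(p) = (-4, 31/5, -79/25)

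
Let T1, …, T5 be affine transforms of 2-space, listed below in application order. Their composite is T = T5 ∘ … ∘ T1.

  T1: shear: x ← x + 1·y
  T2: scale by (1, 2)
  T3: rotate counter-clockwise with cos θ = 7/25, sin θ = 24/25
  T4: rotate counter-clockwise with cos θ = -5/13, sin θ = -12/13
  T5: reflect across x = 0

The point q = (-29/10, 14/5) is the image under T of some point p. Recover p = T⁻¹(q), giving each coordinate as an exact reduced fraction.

T1 = [1 1 0; 0 1 0; 0 0 1]
T2·T1 = [1 1 0; 0 2 0; 0 0 1]
T3·…·T1 = [7/25 -41/25 0; 24/25 38/25 0; 0 0 1]
T4·…·T1 = [253/325 661/325 0; -204/325 302/325 0; 0 0 1]
T5·…·T1 = [-253/325 -661/325 0; -204/325 302/325 0; 0 0 1]
det M = -2; M⁻¹ = [-151/325 -661/650 0; -102/325 253/650 0; 0 0 1]
M⁻¹ · (-29/10, 14/5)ᵀ = (-3/2, 2)ᵀ

p = (-3/2, 2)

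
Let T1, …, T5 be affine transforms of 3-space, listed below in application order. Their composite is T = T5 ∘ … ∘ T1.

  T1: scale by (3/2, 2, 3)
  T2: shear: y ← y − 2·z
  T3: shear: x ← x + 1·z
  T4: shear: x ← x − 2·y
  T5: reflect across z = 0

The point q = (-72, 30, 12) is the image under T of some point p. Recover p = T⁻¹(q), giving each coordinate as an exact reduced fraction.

p = (0, 3, -4)

T1 = [3/2 0 0 0; 0 2 0 0; 0 0 3 0; 0 0 0 1]
T2·T1 = [3/2 0 0 0; 0 2 -6 0; 0 0 3 0; 0 0 0 1]
T3·…·T1 = [3/2 0 3 0; 0 2 -6 0; 0 0 3 0; 0 0 0 1]
T4·…·T1 = [3/2 -4 15 0; 0 2 -6 0; 0 0 3 0; 0 0 0 1]
T5·…·T1 = [3/2 -4 15 0; 0 2 -6 0; 0 0 -3 0; 0 0 0 1]
det M = -9; M⁻¹ = [2/3 4/3 2/3 0; 0 1/2 -1 0; 0 0 -1/3 0; 0 0 0 1]
M⁻¹ · (-72, 30, 12)ᵀ = (0, 3, -4)ᵀ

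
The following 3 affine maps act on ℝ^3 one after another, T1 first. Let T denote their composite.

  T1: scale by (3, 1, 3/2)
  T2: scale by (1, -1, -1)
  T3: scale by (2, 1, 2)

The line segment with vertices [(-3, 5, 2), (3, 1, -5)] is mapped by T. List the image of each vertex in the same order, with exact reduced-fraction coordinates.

T1 scale by (3, 1, 3/2): (-3, 5, 2) → (-9, 5, 3); (3, 1, -5) → (9, 1, -15/2)
T2 scale by (1, -1, -1): (-9, 5, 3) → (-9, -5, -3); (9, 1, -15/2) → (9, -1, 15/2)
T3 scale by (2, 1, 2): (-9, -5, -3) → (-18, -5, -6); (9, -1, 15/2) → (18, -1, 15)

image vertices: (-18, -5, -6), (18, -1, 15)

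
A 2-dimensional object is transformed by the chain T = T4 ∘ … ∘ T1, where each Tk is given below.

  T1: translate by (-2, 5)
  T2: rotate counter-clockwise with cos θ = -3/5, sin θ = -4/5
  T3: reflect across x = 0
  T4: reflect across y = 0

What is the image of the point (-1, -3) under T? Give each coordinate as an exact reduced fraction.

T1 translate by (-2, 5): (-1, -3) → (-3, 2)
T2 rotate counter-clockwise with cos θ = -3/5, sin θ = -4/5: (-3, 2) → (17/5, 6/5)
T3 reflect across x = 0: (17/5, 6/5) → (-17/5, 6/5)
T4 reflect across y = 0: (-17/5, 6/5) → (-17/5, -6/5)

T(p) = (-17/5, -6/5)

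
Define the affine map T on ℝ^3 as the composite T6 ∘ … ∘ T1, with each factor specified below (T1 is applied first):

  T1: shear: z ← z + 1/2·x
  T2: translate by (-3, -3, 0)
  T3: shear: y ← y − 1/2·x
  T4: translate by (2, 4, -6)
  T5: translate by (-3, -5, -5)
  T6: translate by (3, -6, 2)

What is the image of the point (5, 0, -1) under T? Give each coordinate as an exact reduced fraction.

T1 shear: z ← z + 1/2·x: (5, 0, -1) → (5, 0, 3/2)
T2 translate by (-3, -3, 0): (5, 0, 3/2) → (2, -3, 3/2)
T3 shear: y ← y − 1/2·x: (2, -3, 3/2) → (2, -4, 3/2)
T4 translate by (2, 4, -6): (2, -4, 3/2) → (4, 0, -9/2)
T5 translate by (-3, -5, -5): (4, 0, -9/2) → (1, -5, -19/2)
T6 translate by (3, -6, 2): (1, -5, -19/2) → (4, -11, -15/2)

T(p) = (4, -11, -15/2)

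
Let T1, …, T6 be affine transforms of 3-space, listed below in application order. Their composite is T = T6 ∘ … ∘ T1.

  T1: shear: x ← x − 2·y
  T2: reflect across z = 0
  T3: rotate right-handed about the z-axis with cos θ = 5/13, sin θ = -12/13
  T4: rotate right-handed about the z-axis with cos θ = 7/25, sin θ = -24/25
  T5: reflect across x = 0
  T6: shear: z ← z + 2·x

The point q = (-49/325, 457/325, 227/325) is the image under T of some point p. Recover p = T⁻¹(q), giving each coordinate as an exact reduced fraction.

p = (-3, -1, -1)

T1 = [1 -2 0 0; 0 1 0 0; 0 0 1 0; 0 0 0 1]
T2·T1 = [1 -2 0 0; 0 1 0 0; 0 0 -1 0; 0 0 0 1]
T3·…·T1 = [5/13 2/13 0 0; -12/13 29/13 0 0; 0 0 -1 0; 0 0 0 1]
T4·…·T1 = [-253/325 142/65 0 0; -204/325 31/65 0 0; 0 0 -1 0; 0 0 0 1]
T5·…·T1 = [253/325 -142/65 0 0; -204/325 31/65 0 0; 0 0 -1 0; 0 0 0 1]
T6·…·T1 = [253/325 -142/65 0 0; -204/325 31/65 0 0; 506/325 -284/65 -1 0; 0 0 0 1]
det M = 1; M⁻¹ = [-31/65 -142/65 0 0; -204/325 -253/325 0 0; 2 0 -1 0; 0 0 0 1]
M⁻¹ · (-49/325, 457/325, 227/325)ᵀ = (-3, -1, -1)ᵀ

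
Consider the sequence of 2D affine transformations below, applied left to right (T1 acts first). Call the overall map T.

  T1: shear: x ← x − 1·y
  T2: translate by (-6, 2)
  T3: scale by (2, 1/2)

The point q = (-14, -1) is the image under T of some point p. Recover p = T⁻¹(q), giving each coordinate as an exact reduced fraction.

p = (-5, -4)

T1 = [1 -1 0; 0 1 0; 0 0 1]
T2·T1 = [1 -1 -6; 0 1 2; 0 0 1]
T3·…·T1 = [2 -2 -12; 0 1/2 1; 0 0 1]
det M = 1; M⁻¹ = [1/2 2 4; 0 2 -2; 0 0 1]
M⁻¹ · (-14, -1)ᵀ = (-5, -4)ᵀ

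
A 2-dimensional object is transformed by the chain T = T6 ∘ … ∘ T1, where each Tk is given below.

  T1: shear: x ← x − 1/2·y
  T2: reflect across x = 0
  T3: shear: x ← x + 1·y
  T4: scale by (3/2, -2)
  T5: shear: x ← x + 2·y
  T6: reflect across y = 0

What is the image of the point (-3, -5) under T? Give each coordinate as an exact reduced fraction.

T1 shear: x ← x − 1/2·y: (-3, -5) → (-1/2, -5)
T2 reflect across x = 0: (-1/2, -5) → (1/2, -5)
T3 shear: x ← x + 1·y: (1/2, -5) → (-9/2, -5)
T4 scale by (3/2, -2): (-9/2, -5) → (-27/4, 10)
T5 shear: x ← x + 2·y: (-27/4, 10) → (53/4, 10)
T6 reflect across y = 0: (53/4, 10) → (53/4, -10)

T(p) = (53/4, -10)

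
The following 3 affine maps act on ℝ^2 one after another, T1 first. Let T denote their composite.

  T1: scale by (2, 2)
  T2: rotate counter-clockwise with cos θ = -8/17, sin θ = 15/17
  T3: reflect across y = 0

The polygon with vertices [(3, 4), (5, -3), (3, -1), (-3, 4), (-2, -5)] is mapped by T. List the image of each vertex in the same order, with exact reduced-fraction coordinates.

T1 scale by (2, 2): (3, 4) → (6, 8); (5, -3) → (10, -6); (3, -1) → (6, -2); (-3, 4) → (-6, 8); (-2, -5) → (-4, -10)
T2 rotate counter-clockwise with cos θ = -8/17, sin θ = 15/17: (6, 8) → (-168/17, 26/17); (10, -6) → (10/17, 198/17); (6, -2) → (-18/17, 106/17); (-6, 8) → (-72/17, -154/17); (-4, -10) → (182/17, 20/17)
T3 reflect across y = 0: (-168/17, 26/17) → (-168/17, -26/17); (10/17, 198/17) → (10/17, -198/17); (-18/17, 106/17) → (-18/17, -106/17); (-72/17, -154/17) → (-72/17, 154/17); (182/17, 20/17) → (182/17, -20/17)

image vertices: (-168/17, -26/17), (10/17, -198/17), (-18/17, -106/17), (-72/17, 154/17), (182/17, -20/17)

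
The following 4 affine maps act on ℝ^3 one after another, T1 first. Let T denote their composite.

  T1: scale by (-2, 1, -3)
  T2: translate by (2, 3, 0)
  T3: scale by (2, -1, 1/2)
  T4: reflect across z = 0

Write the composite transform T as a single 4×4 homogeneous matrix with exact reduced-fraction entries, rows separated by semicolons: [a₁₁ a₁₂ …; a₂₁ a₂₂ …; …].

T = [-4 0 0 4; 0 -1 0 -3; 0 0 3/2 0; 0 0 0 1]

T1 = [-2 0 0 0; 0 1 0 0; 0 0 -3 0; 0 0 0 1]
T2·T1 = [-2 0 0 2; 0 1 0 3; 0 0 -3 0; 0 0 0 1]
T3·…·T1 = [-4 0 0 4; 0 -1 0 -3; 0 0 -3/2 0; 0 0 0 1]
T4·…·T1 = [-4 0 0 4; 0 -1 0 -3; 0 0 3/2 0; 0 0 0 1]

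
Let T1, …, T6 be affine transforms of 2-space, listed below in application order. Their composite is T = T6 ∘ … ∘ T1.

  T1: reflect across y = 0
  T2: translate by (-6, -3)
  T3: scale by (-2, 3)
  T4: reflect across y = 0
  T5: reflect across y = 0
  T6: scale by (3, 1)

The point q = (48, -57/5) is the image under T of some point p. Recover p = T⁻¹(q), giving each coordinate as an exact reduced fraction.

p = (-2, 4/5)

T1 = [1 0 0; 0 -1 0; 0 0 1]
T2·T1 = [1 0 -6; 0 -1 -3; 0 0 1]
T3·…·T1 = [-2 0 12; 0 -3 -9; 0 0 1]
T4·…·T1 = [-2 0 12; 0 3 9; 0 0 1]
T5·…·T1 = [-2 0 12; 0 -3 -9; 0 0 1]
T6·…·T1 = [-6 0 36; 0 -3 -9; 0 0 1]
det M = 18; M⁻¹ = [-1/6 0 6; 0 -1/3 -3; 0 0 1]
M⁻¹ · (48, -57/5)ᵀ = (-2, 4/5)ᵀ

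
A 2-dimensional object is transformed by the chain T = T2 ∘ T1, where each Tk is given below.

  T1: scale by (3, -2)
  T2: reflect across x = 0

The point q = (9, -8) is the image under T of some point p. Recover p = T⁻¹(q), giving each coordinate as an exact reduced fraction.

T1 = [3 0 0; 0 -2 0; 0 0 1]
T2·T1 = [-3 0 0; 0 -2 0; 0 0 1]
det M = 6; M⁻¹ = [-1/3 0 0; 0 -1/2 0; 0 0 1]
M⁻¹ · (9, -8)ᵀ = (-3, 4)ᵀ

p = (-3, 4)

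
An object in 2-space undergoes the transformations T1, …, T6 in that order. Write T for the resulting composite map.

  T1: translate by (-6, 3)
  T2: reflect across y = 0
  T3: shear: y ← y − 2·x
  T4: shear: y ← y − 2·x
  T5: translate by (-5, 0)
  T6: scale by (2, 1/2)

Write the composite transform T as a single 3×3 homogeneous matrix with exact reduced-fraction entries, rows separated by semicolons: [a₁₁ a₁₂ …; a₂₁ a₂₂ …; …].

T = [2 0 -22; -2 -1/2 21/2; 0 0 1]

T1 = [1 0 -6; 0 1 3; 0 0 1]
T2·T1 = [1 0 -6; 0 -1 -3; 0 0 1]
T3·…·T1 = [1 0 -6; -2 -1 9; 0 0 1]
T4·…·T1 = [1 0 -6; -4 -1 21; 0 0 1]
T5·…·T1 = [1 0 -11; -4 -1 21; 0 0 1]
T6·…·T1 = [2 0 -22; -2 -1/2 21/2; 0 0 1]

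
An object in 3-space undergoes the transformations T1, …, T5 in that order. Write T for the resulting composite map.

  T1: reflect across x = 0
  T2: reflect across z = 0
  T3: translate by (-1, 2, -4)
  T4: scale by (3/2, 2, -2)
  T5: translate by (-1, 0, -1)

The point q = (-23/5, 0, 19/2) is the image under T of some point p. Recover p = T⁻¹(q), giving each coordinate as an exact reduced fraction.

T1 = [-1 0 0 0; 0 1 0 0; 0 0 1 0; 0 0 0 1]
T2·T1 = [-1 0 0 0; 0 1 0 0; 0 0 -1 0; 0 0 0 1]
T3·…·T1 = [-1 0 0 -1; 0 1 0 2; 0 0 -1 -4; 0 0 0 1]
T4·…·T1 = [-3/2 0 0 -3/2; 0 2 0 4; 0 0 2 8; 0 0 0 1]
T5·…·T1 = [-3/2 0 0 -5/2; 0 2 0 4; 0 0 2 7; 0 0 0 1]
det M = -6; M⁻¹ = [-2/3 0 0 -5/3; 0 1/2 0 -2; 0 0 1/2 -7/2; 0 0 0 1]
M⁻¹ · (-23/5, 0, 19/2)ᵀ = (7/5, -2, 5/4)ᵀ

p = (7/5, -2, 5/4)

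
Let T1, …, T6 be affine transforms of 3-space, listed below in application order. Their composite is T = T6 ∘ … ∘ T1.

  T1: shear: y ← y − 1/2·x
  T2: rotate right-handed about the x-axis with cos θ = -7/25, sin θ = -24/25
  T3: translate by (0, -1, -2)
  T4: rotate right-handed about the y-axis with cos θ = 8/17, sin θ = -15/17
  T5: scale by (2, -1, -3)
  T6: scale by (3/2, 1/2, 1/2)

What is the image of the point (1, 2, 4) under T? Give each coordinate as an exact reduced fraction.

T(p) = (1146/85, -121/100, 1611/850)

T1 shear: y ← y − 1/2·x: (1, 2, 4) → (1, 3/2, 4)
T2 rotate right-handed about the x-axis with cos θ = -7/25, sin θ = -24/25: (1, 3/2, 4) → (1, 171/50, -64/25)
T3 translate by (0, -1, -2): (1, 171/50, -64/25) → (1, 121/50, -114/25)
T4 rotate right-handed about the y-axis with cos θ = 8/17, sin θ = -15/17: (1, 121/50, -114/25) → (382/85, 121/50, -537/425)
T5 scale by (2, -1, -3): (382/85, 121/50, -537/425) → (764/85, -121/50, 1611/425)
T6 scale by (3/2, 1/2, 1/2): (764/85, -121/50, 1611/425) → (1146/85, -121/100, 1611/850)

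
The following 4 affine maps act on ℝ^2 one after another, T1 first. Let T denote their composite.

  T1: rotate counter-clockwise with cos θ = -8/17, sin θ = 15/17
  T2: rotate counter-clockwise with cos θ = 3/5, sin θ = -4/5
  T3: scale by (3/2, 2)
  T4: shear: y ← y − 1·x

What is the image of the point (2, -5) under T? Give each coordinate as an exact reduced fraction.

T(p) = (1371/170, -295/34)

T1 rotate counter-clockwise with cos θ = -8/17, sin θ = 15/17: (2, -5) → (59/17, 70/17)
T2 rotate counter-clockwise with cos θ = 3/5, sin θ = -4/5: (59/17, 70/17) → (457/85, -26/85)
T3 scale by (3/2, 2): (457/85, -26/85) → (1371/170, -52/85)
T4 shear: y ← y − 1·x: (1371/170, -52/85) → (1371/170, -295/34)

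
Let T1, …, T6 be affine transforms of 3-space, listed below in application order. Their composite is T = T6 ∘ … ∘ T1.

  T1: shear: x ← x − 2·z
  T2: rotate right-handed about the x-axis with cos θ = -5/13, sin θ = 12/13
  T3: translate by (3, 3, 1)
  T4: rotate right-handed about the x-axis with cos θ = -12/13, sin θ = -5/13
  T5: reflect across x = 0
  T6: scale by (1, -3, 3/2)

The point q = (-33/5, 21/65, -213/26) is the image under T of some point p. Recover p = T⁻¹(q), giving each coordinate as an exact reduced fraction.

p = (2, 4, -4/5)

T1 = [1 0 -2 0; 0 1 0 0; 0 0 1 0; 0 0 0 1]
T2·T1 = [1 0 -2 0; 0 -5/13 -12/13 0; 0 12/13 -5/13 0; 0 0 0 1]
T3·…·T1 = [1 0 -2 3; 0 -5/13 -12/13 3; 0 12/13 -5/13 1; 0 0 0 1]
T4·…·T1 = [1 0 -2 3; 0 120/169 119/169 -31/13; 0 -119/169 120/169 -27/13; 0 0 0 1]
T5·…·T1 = [-1 0 2 -3; 0 120/169 119/169 -31/13; 0 -119/169 120/169 -27/13; 0 0 0 1]
T6·…·T1 = [-1 0 2 -3; 0 -360/169 -357/169 93/13; 0 -357/338 180/169 -81/26; 0 0 0 1]
det M = 9/2; M⁻¹ = [-1 -238/507 160/169 43/13; 0 -40/169 -238/507 3/13; 0 -119/507 80/169 41/13; 0 0 0 1]
M⁻¹ · (-33/5, 21/65, -213/26)ᵀ = (2, 4, -4/5)ᵀ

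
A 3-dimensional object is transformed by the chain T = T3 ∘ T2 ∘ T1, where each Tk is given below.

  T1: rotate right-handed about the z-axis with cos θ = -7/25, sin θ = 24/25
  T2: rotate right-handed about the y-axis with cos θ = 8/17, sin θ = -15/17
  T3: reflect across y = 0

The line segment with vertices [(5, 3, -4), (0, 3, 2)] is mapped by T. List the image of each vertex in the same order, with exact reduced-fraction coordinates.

T1 rotate right-handed about the z-axis with cos θ = -7/25, sin θ = 24/25: (5, 3, -4) → (-107/25, 99/25, -4); (0, 3, 2) → (-72/25, -21/25, 2)
T2 rotate right-handed about the y-axis with cos θ = 8/17, sin θ = -15/17: (-107/25, 99/25, -4) → (644/425, 99/25, -481/85); (-72/25, -21/25, 2) → (-78/25, -21/25, -8/5)
T3 reflect across y = 0: (644/425, 99/25, -481/85) → (644/425, -99/25, -481/85); (-78/25, -21/25, -8/5) → (-78/25, 21/25, -8/5)

image vertices: (644/425, -99/25, -481/85), (-78/25, 21/25, -8/5)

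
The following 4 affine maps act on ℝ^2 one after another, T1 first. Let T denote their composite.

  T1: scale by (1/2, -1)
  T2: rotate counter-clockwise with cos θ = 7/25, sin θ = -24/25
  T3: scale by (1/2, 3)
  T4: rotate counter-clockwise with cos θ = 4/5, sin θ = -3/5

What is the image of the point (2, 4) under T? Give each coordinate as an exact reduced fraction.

T1 scale by (1/2, -1): (2, 4) → (1, -4)
T2 rotate counter-clockwise with cos θ = 7/25, sin θ = -24/25: (1, -4) → (-89/25, -52/25)
T3 scale by (1/2, 3): (-89/25, -52/25) → (-89/50, -156/25)
T4 rotate counter-clockwise with cos θ = 4/5, sin θ = -3/5: (-89/50, -156/25) → (-646/125, -981/250)

T(p) = (-646/125, -981/250)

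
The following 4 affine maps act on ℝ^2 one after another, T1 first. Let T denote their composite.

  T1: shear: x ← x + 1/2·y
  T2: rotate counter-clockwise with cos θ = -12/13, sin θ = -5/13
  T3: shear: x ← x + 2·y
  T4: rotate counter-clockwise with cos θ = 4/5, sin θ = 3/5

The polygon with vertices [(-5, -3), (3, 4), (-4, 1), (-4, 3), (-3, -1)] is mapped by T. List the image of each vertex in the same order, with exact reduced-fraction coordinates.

T1 shear: x ← x + 1/2·y: (-5, -3) → (-13/2, -3); (3, 4) → (5, 4); (-4, 1) → (-7/2, 1); (-4, 3) → (-5/2, 3); (-3, -1) → (-7/2, -1)
T2 rotate counter-clockwise with cos θ = -12/13, sin θ = -5/13: (-13/2, -3) → (63/13, 137/26); (5, 4) → (-40/13, -73/13); (-7/2, 1) → (47/13, 11/26); (-5/2, 3) → (45/13, -47/26); (-7/2, -1) → (37/13, 59/26)
T3 shear: x ← x + 2·y: (63/13, 137/26) → (200/13, 137/26); (-40/13, -73/13) → (-186/13, -73/13); (47/13, 11/26) → (58/13, 11/26); (45/13, -47/26) → (-2/13, -47/26); (37/13, 59/26) → (96/13, 59/26)
T4 rotate counter-clockwise with cos θ = 4/5, sin θ = 3/5: (200/13, 137/26) → (1189/130, 874/65); (-186/13, -73/13) → (-105/13, -170/13); (58/13, 11/26) → (431/130, 196/65); (-2/13, -47/26) → (25/26, -20/13); (96/13, 59/26) → (591/130, 406/65)

image vertices: (1189/130, 874/65), (-105/13, -170/13), (431/130, 196/65), (25/26, -20/13), (591/130, 406/65)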